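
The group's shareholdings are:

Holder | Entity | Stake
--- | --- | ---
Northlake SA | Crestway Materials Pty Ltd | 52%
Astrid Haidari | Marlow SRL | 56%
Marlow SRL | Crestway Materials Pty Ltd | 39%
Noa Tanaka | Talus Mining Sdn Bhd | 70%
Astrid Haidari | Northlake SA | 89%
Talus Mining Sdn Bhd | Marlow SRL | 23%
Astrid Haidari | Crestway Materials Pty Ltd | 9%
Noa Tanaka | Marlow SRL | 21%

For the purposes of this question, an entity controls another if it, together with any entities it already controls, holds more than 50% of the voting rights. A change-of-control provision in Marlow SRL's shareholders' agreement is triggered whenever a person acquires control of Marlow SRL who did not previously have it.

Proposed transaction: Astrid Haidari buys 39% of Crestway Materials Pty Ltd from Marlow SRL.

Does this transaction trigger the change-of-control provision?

No

The purchase adds only to Astrid's holdings (Marlow's stake shrinks), so Astrid is the only person who could newly come to control Marlow.
Astrid holds 56% of Marlow, so Astrid controls Marlow.
So Astrid already controls Marlow before the transaction.
After the purchase, Astrid's direct stake in Crestway rises to 9% + 39% = 48%, and Marlow's stake falls to 0%.
Astrid controlled Marlow already, so this is not a new person acquiring control; every other person's position is unchanged or reduced.
No new person acquires control, so the clause is not triggered.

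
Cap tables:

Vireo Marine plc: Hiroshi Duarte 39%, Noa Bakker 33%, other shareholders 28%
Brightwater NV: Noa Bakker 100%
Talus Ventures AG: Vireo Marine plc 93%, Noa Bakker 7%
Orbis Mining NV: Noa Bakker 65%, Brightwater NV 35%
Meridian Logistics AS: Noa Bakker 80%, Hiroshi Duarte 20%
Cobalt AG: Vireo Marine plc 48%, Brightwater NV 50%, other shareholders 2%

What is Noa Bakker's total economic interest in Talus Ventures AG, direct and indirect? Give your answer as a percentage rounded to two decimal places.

37.69%

Noa reaches Talus along 2 paths.
Via Vireo: 33% × 93% = 30.69%.
Direct stake: 7% = 7%.
Total: 30.69% + 7% = 37.69%.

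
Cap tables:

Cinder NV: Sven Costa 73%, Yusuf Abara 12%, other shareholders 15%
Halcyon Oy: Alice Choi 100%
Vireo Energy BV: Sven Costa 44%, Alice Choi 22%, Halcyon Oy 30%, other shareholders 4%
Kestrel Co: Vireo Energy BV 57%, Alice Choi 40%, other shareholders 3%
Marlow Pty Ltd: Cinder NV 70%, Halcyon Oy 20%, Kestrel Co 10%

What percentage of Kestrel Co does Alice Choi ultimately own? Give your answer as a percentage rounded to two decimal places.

69.64%

Alice reaches Kestrel along 3 paths.
Via Vireo: 22% × 57% = 12.54%.
Via Halcyon → Vireo: 100% × 30% × 57% = 17.1%.
Direct stake: 40% = 40%.
Total: 12.54% + 17.1% + 40% = 69.64%.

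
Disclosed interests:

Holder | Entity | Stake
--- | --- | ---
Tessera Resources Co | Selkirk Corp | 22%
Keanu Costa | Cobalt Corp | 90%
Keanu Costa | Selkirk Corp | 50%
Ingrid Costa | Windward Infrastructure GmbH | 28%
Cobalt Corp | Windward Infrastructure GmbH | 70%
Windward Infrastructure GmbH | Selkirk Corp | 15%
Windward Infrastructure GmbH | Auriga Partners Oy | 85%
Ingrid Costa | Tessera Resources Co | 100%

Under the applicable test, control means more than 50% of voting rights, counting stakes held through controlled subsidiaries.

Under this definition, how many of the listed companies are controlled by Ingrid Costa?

Ingrid holds 100% of Tessera, so Ingrid controls Tessera.
No other company's threshold is met.
Ingrid controls 1 company.

1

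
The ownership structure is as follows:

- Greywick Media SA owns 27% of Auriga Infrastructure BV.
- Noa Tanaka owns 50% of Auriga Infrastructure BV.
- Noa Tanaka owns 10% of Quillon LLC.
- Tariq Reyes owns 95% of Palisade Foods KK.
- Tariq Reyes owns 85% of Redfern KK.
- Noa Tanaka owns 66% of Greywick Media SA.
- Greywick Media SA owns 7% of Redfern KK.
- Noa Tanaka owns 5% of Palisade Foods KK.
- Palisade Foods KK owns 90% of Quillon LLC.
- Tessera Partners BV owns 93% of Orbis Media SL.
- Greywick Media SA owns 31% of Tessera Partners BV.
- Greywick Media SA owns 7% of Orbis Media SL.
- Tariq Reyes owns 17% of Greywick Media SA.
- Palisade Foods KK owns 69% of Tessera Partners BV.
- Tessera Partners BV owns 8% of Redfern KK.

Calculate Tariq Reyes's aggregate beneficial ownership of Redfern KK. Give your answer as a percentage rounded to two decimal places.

91.86%

Tariq reaches Redfern along 4 paths.
Via Palisade → Tessera: 95% × 69% × 8% = 5.244%.
Via Greywick → Tessera: 17% × 31% × 8% = 0.4216%.
Direct stake: 85% = 85%.
Via Greywick: 17% × 7% = 1.19%.
Total: 5.244% + 0.4216% + 85% + 1.19% = 91.8556%.
Rounded: 91.86%.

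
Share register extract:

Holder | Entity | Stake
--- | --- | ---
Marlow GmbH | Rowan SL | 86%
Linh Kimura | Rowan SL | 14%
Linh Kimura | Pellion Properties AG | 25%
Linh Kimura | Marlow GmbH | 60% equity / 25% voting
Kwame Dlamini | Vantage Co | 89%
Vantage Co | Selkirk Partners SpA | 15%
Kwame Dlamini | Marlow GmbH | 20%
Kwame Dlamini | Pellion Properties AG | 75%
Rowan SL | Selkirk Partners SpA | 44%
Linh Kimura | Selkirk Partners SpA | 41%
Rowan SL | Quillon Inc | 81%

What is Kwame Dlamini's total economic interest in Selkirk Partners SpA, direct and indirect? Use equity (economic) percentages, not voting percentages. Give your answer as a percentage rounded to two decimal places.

Kwame reaches Selkirk along 2 paths.
Via Vantage: 89% × 15% = 13.35%.
Via Marlow → Rowan: 20% × 86% × 44% = 7.568%.
Total: 13.35% + 7.568% = 20.918%.
Rounded: 20.92%.

20.92%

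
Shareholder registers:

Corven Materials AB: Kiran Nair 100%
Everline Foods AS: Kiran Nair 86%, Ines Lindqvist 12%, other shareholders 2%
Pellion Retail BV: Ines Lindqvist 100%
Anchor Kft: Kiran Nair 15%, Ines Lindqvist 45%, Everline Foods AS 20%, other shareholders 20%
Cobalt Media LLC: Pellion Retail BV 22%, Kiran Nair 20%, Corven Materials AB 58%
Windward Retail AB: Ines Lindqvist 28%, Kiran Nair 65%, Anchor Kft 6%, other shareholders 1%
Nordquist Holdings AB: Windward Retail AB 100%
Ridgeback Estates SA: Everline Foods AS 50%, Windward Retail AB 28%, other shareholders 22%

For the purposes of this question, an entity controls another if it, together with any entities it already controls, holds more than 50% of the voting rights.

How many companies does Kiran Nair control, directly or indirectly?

6

Kiran holds 100% of Corven, so Kiran controls Corven.
Kiran holds 86% of Everline, so Kiran controls Everline.
Kiran and Corven together hold 20% + 58% = 78% of Cobalt, so Kiran controls Cobalt.
Kiran holds 65% of Windward, so Kiran controls Windward.
Windward holds 100% of Nordquist, so Kiran controls Nordquist.
Everline and Windward together hold 50% + 28% = 78% of Ridgeback, so Kiran controls Ridgeback.
No other company's threshold is met.
Kiran controls 6 companies.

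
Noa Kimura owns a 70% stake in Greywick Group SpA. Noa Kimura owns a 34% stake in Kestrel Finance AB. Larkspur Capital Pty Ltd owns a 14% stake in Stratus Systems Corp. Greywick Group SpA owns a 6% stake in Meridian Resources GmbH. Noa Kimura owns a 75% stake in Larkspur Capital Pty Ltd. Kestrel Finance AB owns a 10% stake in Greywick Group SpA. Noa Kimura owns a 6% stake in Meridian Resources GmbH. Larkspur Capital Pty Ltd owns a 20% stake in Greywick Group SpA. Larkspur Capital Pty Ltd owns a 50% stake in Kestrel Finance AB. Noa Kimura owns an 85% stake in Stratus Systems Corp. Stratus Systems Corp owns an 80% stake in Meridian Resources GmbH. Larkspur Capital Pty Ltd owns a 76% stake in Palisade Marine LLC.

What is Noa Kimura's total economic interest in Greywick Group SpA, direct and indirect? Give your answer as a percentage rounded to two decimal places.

92.15%

Noa reaches Greywick along 4 paths.
Direct stake: 70% = 70%.
Via Larkspur: 75% × 20% = 15%.
Via Kestrel: 34% × 10% = 3.4%.
Via Larkspur → Kestrel: 75% × 50% × 10% = 3.75%.
Total: 70% + 15% + 3.4% + 3.75% = 92.15%.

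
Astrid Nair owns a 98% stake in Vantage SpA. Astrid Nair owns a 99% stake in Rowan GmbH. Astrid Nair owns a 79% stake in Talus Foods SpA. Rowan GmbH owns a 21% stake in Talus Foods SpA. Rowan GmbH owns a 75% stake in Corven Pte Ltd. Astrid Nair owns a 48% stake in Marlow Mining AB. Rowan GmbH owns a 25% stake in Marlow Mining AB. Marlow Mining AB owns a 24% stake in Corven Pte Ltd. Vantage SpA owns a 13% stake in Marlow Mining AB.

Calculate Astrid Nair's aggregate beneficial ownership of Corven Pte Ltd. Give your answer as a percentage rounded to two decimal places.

94.77%

Astrid reaches Corven along 4 paths.
Via Marlow: 48% × 24% = 11.52%.
Via Vantage → Marlow: 98% × 13% × 24% = 3.0576%.
Via Rowan → Marlow: 99% × 25% × 24% = 5.94%.
Via Rowan: 99% × 75% = 74.25%.
Total: 11.52% + 3.0576% + 5.94% + 74.25% = 94.7676%.
Rounded: 94.77%.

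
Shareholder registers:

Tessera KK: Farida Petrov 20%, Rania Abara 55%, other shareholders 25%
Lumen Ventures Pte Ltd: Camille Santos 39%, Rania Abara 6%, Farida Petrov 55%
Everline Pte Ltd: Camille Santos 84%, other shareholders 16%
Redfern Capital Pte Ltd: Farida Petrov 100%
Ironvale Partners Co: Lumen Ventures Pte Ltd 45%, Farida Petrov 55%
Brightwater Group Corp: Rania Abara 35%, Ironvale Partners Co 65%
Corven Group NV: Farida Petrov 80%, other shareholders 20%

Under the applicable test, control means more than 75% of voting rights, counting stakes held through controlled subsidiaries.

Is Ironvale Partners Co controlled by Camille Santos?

No

Camille holds 84% of Everline, so Camille controls Everline.
Neither Camille nor any entity Camille controls holds any voting interest in Ironvale.
So Camille does not control Ironvale.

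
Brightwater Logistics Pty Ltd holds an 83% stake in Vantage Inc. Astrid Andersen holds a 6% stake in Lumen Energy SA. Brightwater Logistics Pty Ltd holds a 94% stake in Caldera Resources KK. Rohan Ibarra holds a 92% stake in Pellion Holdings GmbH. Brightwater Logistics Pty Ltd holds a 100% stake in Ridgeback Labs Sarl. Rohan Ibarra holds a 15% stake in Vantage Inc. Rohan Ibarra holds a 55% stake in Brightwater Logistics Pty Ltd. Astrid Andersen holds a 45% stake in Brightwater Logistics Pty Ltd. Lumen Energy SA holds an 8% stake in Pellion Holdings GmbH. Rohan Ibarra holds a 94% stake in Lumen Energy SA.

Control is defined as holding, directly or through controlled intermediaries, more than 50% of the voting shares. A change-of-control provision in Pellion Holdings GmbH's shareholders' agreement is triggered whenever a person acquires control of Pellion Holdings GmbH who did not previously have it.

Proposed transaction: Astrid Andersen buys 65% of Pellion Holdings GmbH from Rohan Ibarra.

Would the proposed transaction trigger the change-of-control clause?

The purchase adds only to Astrid's holdings (Rohan's stake shrinks), so Astrid is the only person who could newly come to control Pellion.
Astrid's largest direct stake is 45% in Brightwater, which does not meet the threshold, so Astrid controls no company.
Neither Astrid nor any entity Astrid controls holds any voting interest in Pellion.
So before the transaction, Astrid does not control Pellion.
After the purchase, Astrid holds 65% of Pellion directly, and Rohan's stake falls to 27%.
Astrid holds 65% of Pellion, so Astrid controls Pellion.
Astrid did not control Pellion before and does after, so the clause is triggered.

Yes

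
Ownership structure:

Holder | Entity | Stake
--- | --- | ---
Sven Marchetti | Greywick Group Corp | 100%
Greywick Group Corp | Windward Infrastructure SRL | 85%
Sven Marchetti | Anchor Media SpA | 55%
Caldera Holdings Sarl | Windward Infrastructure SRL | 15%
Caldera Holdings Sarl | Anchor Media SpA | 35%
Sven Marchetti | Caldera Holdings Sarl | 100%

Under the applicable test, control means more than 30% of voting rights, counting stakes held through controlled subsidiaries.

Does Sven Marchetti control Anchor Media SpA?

Yes

Sven holds 100% of Caldera, so Sven controls Caldera.
Sven and Caldera together hold 55% + 35% = 90% of Anchor, so Sven controls Anchor.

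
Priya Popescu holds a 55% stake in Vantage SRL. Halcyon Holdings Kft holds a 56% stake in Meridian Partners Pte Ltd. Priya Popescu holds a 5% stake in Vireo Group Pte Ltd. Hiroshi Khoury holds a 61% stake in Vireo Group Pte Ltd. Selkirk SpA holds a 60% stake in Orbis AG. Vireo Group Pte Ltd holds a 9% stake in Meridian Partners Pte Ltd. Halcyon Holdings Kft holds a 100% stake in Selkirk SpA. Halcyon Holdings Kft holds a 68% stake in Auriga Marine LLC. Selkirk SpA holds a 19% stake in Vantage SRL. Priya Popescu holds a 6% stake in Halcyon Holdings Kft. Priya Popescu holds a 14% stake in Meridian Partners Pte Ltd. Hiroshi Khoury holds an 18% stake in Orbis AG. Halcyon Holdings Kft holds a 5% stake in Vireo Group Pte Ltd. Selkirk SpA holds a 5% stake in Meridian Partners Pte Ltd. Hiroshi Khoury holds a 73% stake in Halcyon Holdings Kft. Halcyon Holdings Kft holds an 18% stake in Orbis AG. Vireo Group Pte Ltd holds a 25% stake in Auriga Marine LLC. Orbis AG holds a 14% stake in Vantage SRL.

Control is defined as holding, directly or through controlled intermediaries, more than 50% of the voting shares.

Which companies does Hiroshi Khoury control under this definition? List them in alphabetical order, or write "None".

Auriga Marine LLC, Halcyon Holdings Kft, Meridian Partners Pte Ltd, Orbis AG, Selkirk SpA, Vireo Group Pte Ltd

Hiroshi holds 73% of Halcyon, so Hiroshi controls Halcyon.
Halcyon and Hiroshi together hold 5% + 61% = 66% of Vireo, so Hiroshi controls Vireo.
Halcyon holds 100% of Selkirk, so Hiroshi controls Selkirk.
Hiroshi and Selkirk and Halcyon together hold 18% + 60% + 18% = 96% of Orbis, so Hiroshi controls Orbis.
Halcyon and Vireo and Selkirk together hold 56% + 9% + 5% = 70% of Meridian, so Hiroshi controls Meridian.
Vireo and Halcyon together hold 25% + 68% = 93% of Auriga, so Hiroshi controls Auriga.
No other company's threshold is met.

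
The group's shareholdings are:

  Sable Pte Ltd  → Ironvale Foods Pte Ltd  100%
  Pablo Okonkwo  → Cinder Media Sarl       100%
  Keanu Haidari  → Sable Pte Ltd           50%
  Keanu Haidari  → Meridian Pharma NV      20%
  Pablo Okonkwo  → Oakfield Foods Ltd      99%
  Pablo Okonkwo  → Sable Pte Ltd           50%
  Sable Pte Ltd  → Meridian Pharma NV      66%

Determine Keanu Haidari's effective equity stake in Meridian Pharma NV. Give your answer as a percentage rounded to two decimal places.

53.00%

Keanu reaches Meridian along 2 paths.
Via Sable: 50% × 66% = 33%.
Direct stake: 20% = 20%.
Total: 33% + 20% = 53%.
Rounded: 53.00%.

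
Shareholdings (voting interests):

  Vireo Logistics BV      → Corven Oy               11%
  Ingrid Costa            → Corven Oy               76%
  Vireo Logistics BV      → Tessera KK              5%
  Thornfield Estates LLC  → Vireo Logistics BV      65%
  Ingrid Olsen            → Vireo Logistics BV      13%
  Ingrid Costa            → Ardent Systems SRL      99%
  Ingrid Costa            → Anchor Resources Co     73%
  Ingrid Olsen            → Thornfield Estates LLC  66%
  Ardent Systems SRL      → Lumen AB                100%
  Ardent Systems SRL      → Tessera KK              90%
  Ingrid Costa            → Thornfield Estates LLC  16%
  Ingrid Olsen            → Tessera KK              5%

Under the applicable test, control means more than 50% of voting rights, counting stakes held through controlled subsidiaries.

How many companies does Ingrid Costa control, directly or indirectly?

Ingrid Costa holds 99% of Ardent, so Ingrid Costa controls Ardent.
Ingrid Costa holds 76% of Corven, so Ingrid Costa controls Corven.
Ardent holds 100% of Lumen, so Ingrid Costa controls Lumen.
Ingrid Costa holds 73% of Anchor, so Ingrid Costa controls Anchor.
Ardent holds 90% of Tessera, so Ingrid Costa controls Tessera.
No other company's threshold is met.
Ingrid Costa controls 5 companies.

5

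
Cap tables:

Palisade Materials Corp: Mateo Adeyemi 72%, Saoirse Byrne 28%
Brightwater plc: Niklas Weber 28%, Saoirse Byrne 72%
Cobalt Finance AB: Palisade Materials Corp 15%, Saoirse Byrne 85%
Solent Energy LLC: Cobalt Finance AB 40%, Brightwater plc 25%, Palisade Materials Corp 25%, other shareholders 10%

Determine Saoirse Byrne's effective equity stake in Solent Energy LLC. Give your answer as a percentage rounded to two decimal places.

Saoirse reaches Solent along 4 paths.
Via Palisade → Cobalt: 28% × 15% × 40% = 1.68%.
Via Cobalt: 85% × 40% = 34%.
Via Brightwater: 72% × 25% = 18%.
Via Palisade: 28% × 25% = 7%.
Total: 1.68% + 34% + 18% + 7% = 60.68%.

60.68%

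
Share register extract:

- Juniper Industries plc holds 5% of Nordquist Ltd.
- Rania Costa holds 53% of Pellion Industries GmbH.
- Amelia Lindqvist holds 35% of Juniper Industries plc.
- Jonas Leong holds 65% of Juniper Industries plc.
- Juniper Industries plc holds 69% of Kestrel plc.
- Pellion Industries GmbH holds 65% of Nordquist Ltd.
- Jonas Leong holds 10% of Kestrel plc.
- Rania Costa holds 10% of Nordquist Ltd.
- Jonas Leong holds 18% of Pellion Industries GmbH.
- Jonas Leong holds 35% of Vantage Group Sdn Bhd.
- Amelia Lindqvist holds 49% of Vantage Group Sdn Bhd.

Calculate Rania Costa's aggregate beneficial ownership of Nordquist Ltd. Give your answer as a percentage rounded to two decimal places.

Rania reaches Nordquist along 2 paths.
Via Pellion: 53% × 65% = 34.45%.
Direct stake: 10% = 10%.
Total: 34.45% + 10% = 44.45%.

44.45%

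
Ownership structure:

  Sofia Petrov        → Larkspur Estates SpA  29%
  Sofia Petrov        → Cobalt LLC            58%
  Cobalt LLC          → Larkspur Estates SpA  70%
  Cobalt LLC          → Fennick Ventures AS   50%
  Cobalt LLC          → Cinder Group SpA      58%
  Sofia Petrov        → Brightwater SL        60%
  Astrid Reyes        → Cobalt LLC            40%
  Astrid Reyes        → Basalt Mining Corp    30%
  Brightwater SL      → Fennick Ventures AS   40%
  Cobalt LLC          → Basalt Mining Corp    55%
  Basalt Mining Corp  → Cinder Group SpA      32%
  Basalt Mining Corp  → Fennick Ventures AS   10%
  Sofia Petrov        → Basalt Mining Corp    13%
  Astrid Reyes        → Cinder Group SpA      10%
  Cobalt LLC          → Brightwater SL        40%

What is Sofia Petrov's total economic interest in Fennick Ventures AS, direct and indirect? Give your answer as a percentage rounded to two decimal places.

66.77%

Sofia reaches Fennick along 5 paths.
Via Brightwater: 60% × 40% = 24%.
Via Cobalt → Brightwater: 58% × 40% × 40% = 9.28%.
Via Cobalt → Basalt: 58% × 55% × 10% = 3.19%.
Via Basalt: 13% × 10% = 1.3%.
Via Cobalt: 58% × 50% = 29%.
Total: 24% + 9.28% + 3.19% + 1.3% + 29% = 66.77%.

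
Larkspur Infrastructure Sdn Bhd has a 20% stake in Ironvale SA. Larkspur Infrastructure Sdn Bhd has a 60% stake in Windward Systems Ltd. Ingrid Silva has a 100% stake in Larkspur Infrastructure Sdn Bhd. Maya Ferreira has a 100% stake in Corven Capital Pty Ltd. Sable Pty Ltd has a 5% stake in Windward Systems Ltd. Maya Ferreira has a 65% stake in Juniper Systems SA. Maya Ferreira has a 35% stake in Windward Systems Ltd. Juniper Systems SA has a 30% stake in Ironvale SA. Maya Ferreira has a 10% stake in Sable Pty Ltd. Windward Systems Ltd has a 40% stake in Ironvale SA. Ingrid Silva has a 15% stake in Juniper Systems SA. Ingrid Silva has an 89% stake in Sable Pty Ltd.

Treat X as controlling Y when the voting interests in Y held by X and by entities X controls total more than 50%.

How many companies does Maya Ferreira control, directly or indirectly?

2

Maya holds 100% of Corven, so Maya controls Corven.
Maya holds 65% of Juniper, so Maya controls Juniper.
No other company's threshold is met.
Maya controls 2 companies.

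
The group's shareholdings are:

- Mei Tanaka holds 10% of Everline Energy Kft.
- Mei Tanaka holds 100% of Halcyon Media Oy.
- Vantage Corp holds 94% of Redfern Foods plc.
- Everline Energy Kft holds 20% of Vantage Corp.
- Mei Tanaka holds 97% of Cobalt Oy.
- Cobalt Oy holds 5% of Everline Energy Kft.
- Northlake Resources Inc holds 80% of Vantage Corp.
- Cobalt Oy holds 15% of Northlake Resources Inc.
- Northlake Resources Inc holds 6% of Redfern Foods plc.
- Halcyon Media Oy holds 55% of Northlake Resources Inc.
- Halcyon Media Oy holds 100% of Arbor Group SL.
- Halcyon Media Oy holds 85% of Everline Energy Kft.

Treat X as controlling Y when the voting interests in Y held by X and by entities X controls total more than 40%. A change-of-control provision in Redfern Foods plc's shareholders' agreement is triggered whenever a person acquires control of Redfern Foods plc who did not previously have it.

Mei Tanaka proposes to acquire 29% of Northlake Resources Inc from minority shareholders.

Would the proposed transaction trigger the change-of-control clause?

No

The purchase changes only Mei's holdings, so Mei is the only person who could newly come to control Redfern.
Mei holds 100% of Halcyon, so Mei controls Halcyon.
Mei holds 97% of Cobalt, so Mei controls Cobalt.
Cobalt and Halcyon together hold 15% + 55% = 70% of Northlake, so Mei controls Northlake.
Mei and Cobalt and Halcyon together hold 10% + 5% + 85% = 100% of Everline, so Mei controls Everline.
Everline and Northlake together hold 20% + 80% = 100% of Vantage, so Mei controls Vantage.
Vantage and Northlake together hold 94% + 6% = 100% of Redfern, so Mei controls Redfern.
So Mei already controls Redfern before the transaction.
After the purchase, Mei holds 29% of Northlake directly.
Mei controlled Redfern already, so this is not a new person acquiring control; every other person's position is unchanged or reduced.
No new person acquires control, so the clause is not triggered.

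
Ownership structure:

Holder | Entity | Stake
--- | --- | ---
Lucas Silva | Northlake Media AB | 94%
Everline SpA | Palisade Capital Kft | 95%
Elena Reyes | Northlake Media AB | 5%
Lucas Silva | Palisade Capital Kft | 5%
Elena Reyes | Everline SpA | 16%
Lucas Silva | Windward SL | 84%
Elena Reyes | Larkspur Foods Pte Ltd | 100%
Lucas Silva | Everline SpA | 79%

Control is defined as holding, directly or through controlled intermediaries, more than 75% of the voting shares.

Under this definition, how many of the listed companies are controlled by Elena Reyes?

1

Elena holds 100% of Larkspur, so Elena controls Larkspur.
No other company's threshold is met.
Elena controls 1 company.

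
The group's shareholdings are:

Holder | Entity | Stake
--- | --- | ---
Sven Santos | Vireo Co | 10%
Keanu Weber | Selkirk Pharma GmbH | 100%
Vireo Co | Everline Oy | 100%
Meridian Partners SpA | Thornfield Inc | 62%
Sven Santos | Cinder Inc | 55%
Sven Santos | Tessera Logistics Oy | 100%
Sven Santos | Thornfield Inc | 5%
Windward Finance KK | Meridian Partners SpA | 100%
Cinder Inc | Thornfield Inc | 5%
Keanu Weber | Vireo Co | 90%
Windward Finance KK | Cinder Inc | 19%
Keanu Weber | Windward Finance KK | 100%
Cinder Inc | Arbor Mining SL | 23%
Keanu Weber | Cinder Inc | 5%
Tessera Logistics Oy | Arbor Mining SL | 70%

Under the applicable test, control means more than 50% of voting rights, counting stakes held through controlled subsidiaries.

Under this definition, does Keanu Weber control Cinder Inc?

Keanu holds 100% of Windward, so Keanu controls Windward.
Windward holds 100% of Meridian, so Keanu controls Meridian.
Keanu holds 90% of Vireo, so Keanu controls Vireo.
Meridian holds 62% of Thornfield, so Keanu controls Thornfield.
Keanu holds 100% of Selkirk, so Keanu controls Selkirk.
Vireo holds 100% of Everline, so Keanu controls Everline.
In Cinder, Keanu's side holds only 19% + 5% = 24%, not > 50%.
So Keanu does not control Cinder.

No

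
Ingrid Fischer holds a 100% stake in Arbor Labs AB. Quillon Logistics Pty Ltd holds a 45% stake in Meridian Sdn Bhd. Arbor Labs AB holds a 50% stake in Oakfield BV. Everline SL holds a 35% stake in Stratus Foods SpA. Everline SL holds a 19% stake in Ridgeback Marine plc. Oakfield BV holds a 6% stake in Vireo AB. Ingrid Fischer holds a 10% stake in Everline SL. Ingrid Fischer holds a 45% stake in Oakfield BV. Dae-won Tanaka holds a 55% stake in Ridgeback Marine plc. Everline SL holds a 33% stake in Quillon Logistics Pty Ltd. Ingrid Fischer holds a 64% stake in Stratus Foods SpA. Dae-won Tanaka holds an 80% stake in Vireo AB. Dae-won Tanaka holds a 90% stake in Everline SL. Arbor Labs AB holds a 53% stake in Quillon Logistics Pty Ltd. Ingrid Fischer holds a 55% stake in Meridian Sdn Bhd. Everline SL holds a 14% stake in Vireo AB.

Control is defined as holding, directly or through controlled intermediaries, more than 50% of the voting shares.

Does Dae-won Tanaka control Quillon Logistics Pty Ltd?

Dae-won holds 90% of Everline, so Dae-won controls Everline.
Everline and Dae-won together hold 19% + 55% = 74% of Ridgeback, so Dae-won controls Ridgeback.
Everline and Dae-won together hold 14% + 80% = 94% of Vireo, so Dae-won controls Vireo.
In Quillon, Dae-won's side holds only 33%, not > 50%.
So Dae-won does not control Quillon.

No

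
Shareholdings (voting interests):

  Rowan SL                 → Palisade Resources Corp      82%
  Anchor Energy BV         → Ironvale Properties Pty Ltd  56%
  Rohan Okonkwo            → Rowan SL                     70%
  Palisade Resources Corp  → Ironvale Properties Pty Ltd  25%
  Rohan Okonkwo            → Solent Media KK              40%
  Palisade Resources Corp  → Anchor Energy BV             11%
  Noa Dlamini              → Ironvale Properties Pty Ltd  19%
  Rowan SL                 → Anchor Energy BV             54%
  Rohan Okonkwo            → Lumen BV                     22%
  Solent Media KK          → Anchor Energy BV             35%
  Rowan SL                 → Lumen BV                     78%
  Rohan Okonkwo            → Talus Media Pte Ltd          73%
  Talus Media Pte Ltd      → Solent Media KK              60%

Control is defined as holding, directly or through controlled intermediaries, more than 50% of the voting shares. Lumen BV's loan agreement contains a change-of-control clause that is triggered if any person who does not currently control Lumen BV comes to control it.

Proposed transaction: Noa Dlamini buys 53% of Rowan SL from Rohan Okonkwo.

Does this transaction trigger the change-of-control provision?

The purchase adds only to Noa's holdings (Rohan's stake shrinks), so Noa is the only person who could newly come to control Lumen.
Noa's largest direct stake is 19% in Ironvale, which does not meet the threshold, so Noa controls no company.
Neither Noa nor any entity Noa controls holds any voting interest in Lumen.
So before the transaction, Noa does not control Lumen.
After the purchase, Noa holds 53% of Rowan directly, and Rohan's stake falls to 17%.
Noa holds 53% of Rowan, so Noa controls Rowan.
Rowan holds 78% of Lumen, so Noa controls Lumen.
Noa did not control Lumen before and does after, so the clause is triggered.

Yes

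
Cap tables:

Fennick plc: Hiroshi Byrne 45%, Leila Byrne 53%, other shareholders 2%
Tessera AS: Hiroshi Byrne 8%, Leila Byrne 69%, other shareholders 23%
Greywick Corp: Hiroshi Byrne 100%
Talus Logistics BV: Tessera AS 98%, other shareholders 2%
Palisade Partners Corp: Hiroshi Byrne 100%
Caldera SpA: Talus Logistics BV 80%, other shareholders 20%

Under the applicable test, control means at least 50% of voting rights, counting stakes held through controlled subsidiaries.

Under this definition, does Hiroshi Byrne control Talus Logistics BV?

Hiroshi holds 100% of Greywick, so Hiroshi controls Greywick.
Hiroshi holds 100% of Palisade, so Hiroshi controls Palisade.
Neither Hiroshi nor any entity Hiroshi controls holds any voting interest in Talus.
So Hiroshi does not control Talus.

No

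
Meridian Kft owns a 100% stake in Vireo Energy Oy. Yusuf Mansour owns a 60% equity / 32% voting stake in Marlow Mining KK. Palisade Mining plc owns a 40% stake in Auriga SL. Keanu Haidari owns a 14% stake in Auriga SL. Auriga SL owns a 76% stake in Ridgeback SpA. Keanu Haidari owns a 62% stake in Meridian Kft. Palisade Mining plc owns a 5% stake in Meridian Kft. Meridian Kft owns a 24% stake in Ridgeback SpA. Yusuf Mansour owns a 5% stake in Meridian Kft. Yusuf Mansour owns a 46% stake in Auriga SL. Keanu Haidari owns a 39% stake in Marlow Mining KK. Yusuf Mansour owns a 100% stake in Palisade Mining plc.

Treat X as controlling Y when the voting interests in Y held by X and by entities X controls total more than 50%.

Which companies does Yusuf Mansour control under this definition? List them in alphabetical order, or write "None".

Yusuf holds 100% of Palisade, so Yusuf controls Palisade.
Yusuf and Palisade together hold 46% + 40% = 86% of Auriga, so Yusuf controls Auriga.
Auriga holds 76% of Ridgeback, so Yusuf controls Ridgeback.
No other company's threshold is met.

Auriga SL, Palisade Mining plc, Ridgeback SpA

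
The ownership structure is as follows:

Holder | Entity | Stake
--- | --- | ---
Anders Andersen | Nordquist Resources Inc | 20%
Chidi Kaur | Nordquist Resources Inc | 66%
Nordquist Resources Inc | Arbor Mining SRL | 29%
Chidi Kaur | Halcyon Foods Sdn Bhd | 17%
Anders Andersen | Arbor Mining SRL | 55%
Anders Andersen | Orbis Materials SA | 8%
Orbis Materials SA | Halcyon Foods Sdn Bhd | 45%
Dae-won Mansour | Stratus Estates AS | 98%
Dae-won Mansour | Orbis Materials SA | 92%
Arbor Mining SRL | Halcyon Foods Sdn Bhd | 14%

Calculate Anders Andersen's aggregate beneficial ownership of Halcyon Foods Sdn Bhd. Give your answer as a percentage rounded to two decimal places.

12.11%

Anders reaches Halcyon along 3 paths.
Via Orbis: 8% × 45% = 3.6%.
Via Nordquist → Arbor: 20% × 29% × 14% = 0.812%.
Via Arbor: 55% × 14% = 7.7%.
Total: 3.6% + 0.812% + 7.7% = 12.112%.
Rounded: 12.11%.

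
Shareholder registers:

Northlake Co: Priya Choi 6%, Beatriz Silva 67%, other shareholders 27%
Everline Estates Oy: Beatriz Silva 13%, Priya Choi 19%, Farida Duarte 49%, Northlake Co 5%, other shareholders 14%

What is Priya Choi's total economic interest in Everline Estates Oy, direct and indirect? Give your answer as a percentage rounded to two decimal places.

19.30%

Priya reaches Everline along 2 paths.
Direct stake: 19% = 19%.
Via Northlake: 6% × 5% = 0.3%.
Total: 19% + 0.3% = 19.3%.
Rounded: 19.30%.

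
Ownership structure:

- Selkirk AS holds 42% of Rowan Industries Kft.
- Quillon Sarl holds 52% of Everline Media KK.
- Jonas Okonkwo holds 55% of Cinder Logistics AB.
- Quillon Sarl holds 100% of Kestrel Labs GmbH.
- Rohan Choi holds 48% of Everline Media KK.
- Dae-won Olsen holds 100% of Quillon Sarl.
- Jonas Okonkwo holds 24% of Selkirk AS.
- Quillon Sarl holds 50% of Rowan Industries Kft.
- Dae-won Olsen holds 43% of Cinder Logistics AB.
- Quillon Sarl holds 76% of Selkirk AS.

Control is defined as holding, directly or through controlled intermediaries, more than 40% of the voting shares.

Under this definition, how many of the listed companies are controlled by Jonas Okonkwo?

1

Jonas holds 55% of Cinder, so Jonas controls Cinder.
No other company's threshold is met.
Jonas controls 1 company.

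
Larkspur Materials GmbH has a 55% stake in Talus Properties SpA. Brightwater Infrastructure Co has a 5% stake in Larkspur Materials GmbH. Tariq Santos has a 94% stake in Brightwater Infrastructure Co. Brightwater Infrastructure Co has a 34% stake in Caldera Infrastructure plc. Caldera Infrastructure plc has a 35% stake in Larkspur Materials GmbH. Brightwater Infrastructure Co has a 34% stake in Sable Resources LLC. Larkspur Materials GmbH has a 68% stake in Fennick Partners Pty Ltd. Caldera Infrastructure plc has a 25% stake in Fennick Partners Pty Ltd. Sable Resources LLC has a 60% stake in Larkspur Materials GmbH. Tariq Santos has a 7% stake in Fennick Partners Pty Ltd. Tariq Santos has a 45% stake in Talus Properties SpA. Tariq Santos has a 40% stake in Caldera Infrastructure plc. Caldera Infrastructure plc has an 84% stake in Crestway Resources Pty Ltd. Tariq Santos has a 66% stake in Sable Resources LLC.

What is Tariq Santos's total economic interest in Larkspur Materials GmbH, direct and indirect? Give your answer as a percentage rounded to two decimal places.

Tariq reaches Larkspur along 5 paths.
Via Caldera: 40% × 35% = 14%.
Via Brightwater → Caldera: 94% × 34% × 35% = 11.186%.
Via Sable: 66% × 60% = 39.6%.
Via Brightwater → Sable: 94% × 34% × 60% = 19.176%.
Via Brightwater: 94% × 5% = 4.7%.
Total: 14% + 11.186% + 39.6% + 19.176% + 4.7% = 88.662%.
Rounded: 88.66%.

88.66%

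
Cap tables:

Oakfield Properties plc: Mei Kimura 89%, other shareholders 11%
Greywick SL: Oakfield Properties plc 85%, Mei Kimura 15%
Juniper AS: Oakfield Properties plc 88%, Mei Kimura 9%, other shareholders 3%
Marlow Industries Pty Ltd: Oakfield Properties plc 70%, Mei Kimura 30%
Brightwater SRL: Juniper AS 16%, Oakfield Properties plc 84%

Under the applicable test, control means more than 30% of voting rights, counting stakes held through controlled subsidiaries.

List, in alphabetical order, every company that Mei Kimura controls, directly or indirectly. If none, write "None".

Brightwater SRL, Greywick SL, Juniper AS, Marlow Industries Pty Ltd, Oakfield Properties plc

Mei holds 89% of Oakfield, so Mei controls Oakfield.
Oakfield and Mei together hold 85% + 15% = 100% of Greywick, so Mei controls Greywick.
Oakfield and Mei together hold 88% + 9% = 97% of Juniper, so Mei controls Juniper.
Oakfield and Mei together hold 70% + 30% = 100% of Marlow, so Mei controls Marlow.
Juniper and Oakfield together hold 16% + 84% = 100% of Brightwater, so Mei controls Brightwater.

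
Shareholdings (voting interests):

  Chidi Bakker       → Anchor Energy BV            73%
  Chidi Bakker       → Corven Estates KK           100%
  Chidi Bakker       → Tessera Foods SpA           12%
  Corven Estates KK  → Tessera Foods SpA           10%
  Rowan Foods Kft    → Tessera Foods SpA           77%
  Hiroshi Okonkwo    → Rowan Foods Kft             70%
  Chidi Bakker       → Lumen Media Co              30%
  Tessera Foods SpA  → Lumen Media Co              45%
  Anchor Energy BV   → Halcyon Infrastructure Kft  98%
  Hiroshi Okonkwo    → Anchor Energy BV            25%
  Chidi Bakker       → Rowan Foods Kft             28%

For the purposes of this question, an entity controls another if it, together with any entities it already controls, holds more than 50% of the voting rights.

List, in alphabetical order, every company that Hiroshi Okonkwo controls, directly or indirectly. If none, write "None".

Hiroshi holds 70% of Rowan, so Hiroshi controls Rowan.
Rowan holds 77% of Tessera, so Hiroshi controls Tessera.
No other company's threshold is met.

Rowan Foods Kft, Tessera Foods SpA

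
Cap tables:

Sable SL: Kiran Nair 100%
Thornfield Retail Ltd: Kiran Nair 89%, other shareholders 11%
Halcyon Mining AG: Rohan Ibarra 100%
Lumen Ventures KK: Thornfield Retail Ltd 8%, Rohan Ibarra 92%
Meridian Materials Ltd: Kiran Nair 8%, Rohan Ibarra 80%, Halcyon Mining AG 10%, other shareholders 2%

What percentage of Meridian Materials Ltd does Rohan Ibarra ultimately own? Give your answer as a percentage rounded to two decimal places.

Rohan reaches Meridian along 2 paths.
Direct stake: 80% = 80%.
Via Halcyon: 100% × 10% = 10%.
Total: 80% + 10% = 90%.
Rounded: 90.00%.

90.00%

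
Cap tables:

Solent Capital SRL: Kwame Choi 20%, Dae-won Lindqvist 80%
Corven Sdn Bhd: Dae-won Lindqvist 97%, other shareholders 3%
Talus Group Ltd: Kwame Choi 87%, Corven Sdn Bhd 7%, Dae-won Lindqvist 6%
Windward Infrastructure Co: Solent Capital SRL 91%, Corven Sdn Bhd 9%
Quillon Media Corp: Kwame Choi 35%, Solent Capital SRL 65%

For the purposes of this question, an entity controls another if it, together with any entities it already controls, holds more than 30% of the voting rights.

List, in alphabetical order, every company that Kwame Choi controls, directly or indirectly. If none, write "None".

Quillon Media Corp, Talus Group Ltd

Kwame holds 87% of Talus, so Kwame controls Talus.
Kwame holds 35% of Quillon, so Kwame controls Quillon.
No other company's threshold is met.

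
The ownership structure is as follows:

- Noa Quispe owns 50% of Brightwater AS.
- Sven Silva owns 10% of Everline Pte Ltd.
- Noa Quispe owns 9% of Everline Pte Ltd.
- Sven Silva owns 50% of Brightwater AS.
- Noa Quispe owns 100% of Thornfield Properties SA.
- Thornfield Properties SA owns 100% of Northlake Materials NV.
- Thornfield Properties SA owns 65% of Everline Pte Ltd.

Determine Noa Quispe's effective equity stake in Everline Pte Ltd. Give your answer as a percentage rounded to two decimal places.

74.00%

Noa reaches Everline along 2 paths.
Direct stake: 9% = 9%.
Via Thornfield: 100% × 65% = 65%.
Total: 9% + 65% = 74%.
Rounded: 74.00%.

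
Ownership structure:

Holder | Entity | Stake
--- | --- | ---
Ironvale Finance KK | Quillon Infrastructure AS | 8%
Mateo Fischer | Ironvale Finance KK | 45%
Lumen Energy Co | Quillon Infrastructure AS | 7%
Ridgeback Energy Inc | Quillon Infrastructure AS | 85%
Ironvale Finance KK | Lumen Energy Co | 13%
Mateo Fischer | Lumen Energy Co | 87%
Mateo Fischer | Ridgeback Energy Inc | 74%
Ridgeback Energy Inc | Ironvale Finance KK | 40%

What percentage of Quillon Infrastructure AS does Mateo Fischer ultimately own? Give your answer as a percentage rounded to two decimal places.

75.64%

Mateo reaches Quillon along 6 paths.
Via Ridgeback: 74% × 85% = 62.9%.
Via Ridgeback → Ironvale: 74% × 40% × 8% = 2.368%.
Via Ironvale: 45% × 8% = 3.6%.
Via Ridgeback → Ironvale → Lumen: 74% × 40% × 13% × 7% = 0.26936%.
Via Ironvale → Lumen: 45% × 13% × 7% = 0.4095%.
Via Lumen: 87% × 7% = 6.09%.
Total: 62.9% + 2.368% + 3.6% + 0.26936% + 0.4095% + 6.09% = 75.63686%.
Rounded: 75.64%.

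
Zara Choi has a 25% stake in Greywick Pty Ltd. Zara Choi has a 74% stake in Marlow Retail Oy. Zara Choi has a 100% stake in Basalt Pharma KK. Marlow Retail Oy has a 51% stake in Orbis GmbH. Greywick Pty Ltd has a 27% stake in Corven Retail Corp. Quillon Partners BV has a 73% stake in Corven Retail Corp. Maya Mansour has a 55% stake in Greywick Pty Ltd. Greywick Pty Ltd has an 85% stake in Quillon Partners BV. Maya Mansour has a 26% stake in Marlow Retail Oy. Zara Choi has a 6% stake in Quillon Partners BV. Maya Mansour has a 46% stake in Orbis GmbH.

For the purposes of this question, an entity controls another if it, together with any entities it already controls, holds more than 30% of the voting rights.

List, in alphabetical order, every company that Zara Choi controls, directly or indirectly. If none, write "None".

Basalt Pharma KK, Marlow Retail Oy, Orbis GmbH

Zara holds 74% of Marlow, so Zara controls Marlow.
Marlow holds 51% of Orbis, so Zara controls Orbis.
Zara holds 100% of Basalt, so Zara controls Basalt.
No other company's threshold is met.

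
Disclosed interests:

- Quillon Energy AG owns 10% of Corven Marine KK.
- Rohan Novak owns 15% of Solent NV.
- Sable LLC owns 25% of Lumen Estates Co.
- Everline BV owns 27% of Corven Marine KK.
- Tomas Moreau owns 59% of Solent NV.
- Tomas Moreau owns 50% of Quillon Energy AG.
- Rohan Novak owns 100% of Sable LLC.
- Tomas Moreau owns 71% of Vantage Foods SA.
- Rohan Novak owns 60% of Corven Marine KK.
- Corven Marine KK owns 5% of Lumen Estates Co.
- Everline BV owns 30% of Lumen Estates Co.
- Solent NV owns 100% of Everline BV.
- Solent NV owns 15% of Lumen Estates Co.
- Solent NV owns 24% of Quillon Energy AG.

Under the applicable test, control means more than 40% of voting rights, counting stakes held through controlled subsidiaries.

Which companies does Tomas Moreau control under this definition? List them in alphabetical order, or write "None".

Everline BV, Lumen Estates Co, Quillon Energy AG, Solent NV, Vantage Foods SA

Tomas holds 59% of Solent, so Tomas controls Solent.
Tomas and Solent together hold 50% + 24% = 74% of Quillon, so Tomas controls Quillon.
Solent holds 100% of Everline, so Tomas controls Everline.
Tomas holds 71% of Vantage, so Tomas controls Vantage.
Solent and Everline together hold 15% + 30% = 45% of Lumen, so Tomas controls Lumen.
No other company's threshold is met.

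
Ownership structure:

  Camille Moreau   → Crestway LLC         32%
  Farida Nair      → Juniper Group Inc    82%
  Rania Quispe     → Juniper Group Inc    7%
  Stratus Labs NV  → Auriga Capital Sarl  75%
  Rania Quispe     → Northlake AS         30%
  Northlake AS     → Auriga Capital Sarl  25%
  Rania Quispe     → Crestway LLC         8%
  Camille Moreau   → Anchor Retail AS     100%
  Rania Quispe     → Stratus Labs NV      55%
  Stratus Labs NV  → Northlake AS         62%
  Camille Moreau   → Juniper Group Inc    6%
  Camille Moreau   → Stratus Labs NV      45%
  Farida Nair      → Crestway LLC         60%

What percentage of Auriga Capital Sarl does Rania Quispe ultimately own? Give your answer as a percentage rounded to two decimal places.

57.28%

Rania reaches Auriga along 3 paths.
Via Stratus → Northlake: 55% × 62% × 25% = 8.525%.
Via Northlake: 30% × 25% = 7.5%.
Via Stratus: 55% × 75% = 41.25%.
Total: 8.525% + 7.5% + 41.25% = 57.275%.
Rounded: 57.28%.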